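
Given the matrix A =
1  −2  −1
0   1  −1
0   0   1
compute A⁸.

A = I + N where N = [[0, −2, −1], [0, 0, −1], [0, 0, 0]] is strictly upper-triangular, so N³ = 0.
(I + N)⁸ = I + 8·N + 28·N² = [[1, −16, 48], [0, 1, −8], [0, 0, 1]].

[[1, −16, 48], [0, 1, −8], [0, 0, 1]]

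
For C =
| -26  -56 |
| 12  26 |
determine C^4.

tr C = 0 and det C = -4, so the characteristic polynomial is λ² − (0)λ + (-4) with roots 2 and -2.
Eigenvectors give P = [[-2, 7], [1, -3]] with P⁻¹ = [[3, 7], [1, 2]], and C = P·diag(2, -2)·P⁻¹.
Then C^4 = P·diag(16, 16)·P⁻¹ = [[-32, 112], [16, -48]] · [[3, 7], [1, 2]] = [[16, 0], [0, 16]].

[[16, 0], [0, 16]]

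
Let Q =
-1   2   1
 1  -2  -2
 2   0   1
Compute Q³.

Q² = [[5, -6, -4], [-7, 6, 3], [0, 4, 3]]
Q³ = [[-19, 22, 13], [19, -26, -16], [10, -8, -5]]

[[-19, 22, 13], [19, -26, -16], [10, -8, -5]]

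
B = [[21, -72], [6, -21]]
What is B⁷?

tr B = 0 and det B = -9, so the characteristic polynomial is λ² − (0)λ + (-9) with roots -3 and 3.
Eigenvectors give P = [[-3, 4], [-1, 1]] with P⁻¹ = [[1, -4], [1, -3]], and B = P·diag(-3, 3)·P⁻¹.
Then B⁷ = P·diag(-2187, 2187)·P⁻¹ = [[6561, 8748], [2187, 2187]] · [[1, -4], [1, -3]] = [[15309, -52488], [4374, -15309]].

[[15309, -52488], [4374, -15309]]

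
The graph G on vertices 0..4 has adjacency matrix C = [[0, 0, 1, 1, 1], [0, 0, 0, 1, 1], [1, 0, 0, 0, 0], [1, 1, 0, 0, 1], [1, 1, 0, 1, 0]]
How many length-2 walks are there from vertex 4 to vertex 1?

The number of length-2 walks from vertex 4 to vertex 1 is entry (4,1) of C^2, where C is the adjacency matrix.
C^2 = [[3, 2, 0, 1, 1], [2, 2, 0, 1, 1], [0, 0, 1, 1, 1], [1, 1, 1, 3, 2], [1, 1, 1, 2, 3]]

1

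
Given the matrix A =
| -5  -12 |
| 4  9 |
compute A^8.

tr A = 4 and det A = 3, so the characteristic polynomial is λ² − (4)λ + (3) with roots 1 and 3.
Eigenvectors give P = [[-2, -3], [1, 2]] with P⁻¹ = [[-2, -3], [1, 2]], and A = P·diag(1, 3)·P⁻¹.
Then A^8 = P·diag(1, 6561)·P⁻¹ = [[-2, -19683], [1, 13122]] · [[-2, -3], [1, 2]] = [[-19679, -39360], [13120, 26241]].

[[-19679, -39360], [13120, 26241]]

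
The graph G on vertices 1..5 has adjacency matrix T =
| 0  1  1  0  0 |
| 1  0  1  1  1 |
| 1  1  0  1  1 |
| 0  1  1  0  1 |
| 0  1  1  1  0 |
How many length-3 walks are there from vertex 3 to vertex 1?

7

The number of length-3 walks from vertex 3 to vertex 1 is entry (3,1) of T^3, where T is the adjacency matrix.
T^2 = [[2, 1, 1, 2, 2], [1, 4, 3, 2, 2], [1, 3, 4, 2, 2], [2, 2, 2, 3, 2], [2, 2, 2, 2, 3]]
T^3 = [[2, 7, 7, 4, 4], [7, 8, 9, 9, 9], [7, 9, 8, 9, 9], [4, 9, 9, 6, 7], [4, 9, 9, 7, 6]]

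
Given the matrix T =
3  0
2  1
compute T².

[[9, 0], [8, 1]]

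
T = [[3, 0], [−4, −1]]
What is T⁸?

tr T = 2 and det T = −3, so the characteristic polynomial is λ² − (2)λ + (−3) with roots 3 and −1.
Eigenvectors give P = [[−1, 0], [1, −1]] with P⁻¹ = [[−1, 0], [−1, −1]], and T = P·diag(3, −1)·P⁻¹.
Then T⁸ = P·diag(6561, 1)·P⁻¹ = [[−6561, 0], [6561, −1]] · [[−1, 0], [−1, −1]] = [[6561, 0], [−6560, 1]].

[[6561, 0], [−6560, 1]]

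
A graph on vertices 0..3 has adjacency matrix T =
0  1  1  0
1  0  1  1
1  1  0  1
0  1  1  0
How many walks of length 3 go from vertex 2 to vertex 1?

The number of length-3 walks from vertex 2 to vertex 1 is entry (2,1) of T³, where T is the adjacency matrix.
T² = [[2, 1, 1, 2], [1, 3, 2, 1], [1, 2, 3, 1], [2, 1, 1, 2]]
T³ = [[2, 5, 5, 2], [5, 4, 5, 5], [5, 5, 4, 5], [2, 5, 5, 2]]

5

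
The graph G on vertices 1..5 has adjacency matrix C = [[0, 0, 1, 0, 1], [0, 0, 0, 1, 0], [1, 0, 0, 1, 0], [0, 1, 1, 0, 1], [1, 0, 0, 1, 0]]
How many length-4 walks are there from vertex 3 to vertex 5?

9

The number of length-4 walks from vertex 3 to vertex 5 is entry (3,5) of C⁴, where C is the adjacency matrix.
C² = [[2, 0, 0, 2, 0], [0, 1, 1, 0, 1], [0, 1, 2, 0, 2], [2, 0, 0, 3, 0], [0, 1, 2, 0, 2]]
C³ = [[0, 2, 4, 0, 4], [2, 0, 0, 3, 0], [4, 0, 0, 5, 0], [0, 3, 5, 0, 5], [4, 0, 0, 5, 0]]
C⁴ = [[8, 0, 0, 10, 0], [0, 3, 5, 0, 5], [0, 5, 9, 0, 9], [10, 0, 0, 13, 0], [0, 5, 9, 0, 9]]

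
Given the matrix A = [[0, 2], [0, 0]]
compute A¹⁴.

A is strictly triangular, hence nilpotent: A² = 0, so A¹⁴ = 0.

[[0, 0], [0, 0]]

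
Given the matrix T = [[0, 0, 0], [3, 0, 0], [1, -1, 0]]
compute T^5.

T is strictly triangular, hence nilpotent: T^3 = 0, so T^5 = 0.

[[0, 0, 0], [0, 0, 0], [0, 0, 0]]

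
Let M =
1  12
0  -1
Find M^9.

M² = I (check: tr M = 0 and det M = -1), so M^9 = M since 9 is odd.

[[1, 12], [0, -1]]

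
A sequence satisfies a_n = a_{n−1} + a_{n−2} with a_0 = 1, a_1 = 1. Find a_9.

With companion matrix T = [[1, 1], [1, 0]], [a_n, a_{n−1}]ᵀ = T·[a_{n−1}, a_{n−2}]ᵀ, so [a_9, a_8]ᵀ = T⁸·[a_1, a_0]ᵀ.
T⁸ = [[34, 21], [21, 13]], giving [a_9, a_8]ᵀ = [[55], [34]].

55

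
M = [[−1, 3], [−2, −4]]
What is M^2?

[[−5, −15], [10, 10]]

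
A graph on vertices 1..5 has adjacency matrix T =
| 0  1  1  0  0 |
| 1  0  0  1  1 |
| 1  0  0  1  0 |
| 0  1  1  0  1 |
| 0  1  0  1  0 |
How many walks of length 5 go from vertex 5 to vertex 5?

The number of length-5 walks from vertex 5 to vertex 5 is entry (5,5) of T⁵, where T is the adjacency matrix.
T² = [[2, 0, 0, 2, 1], [0, 3, 2, 1, 1], [0, 2, 2, 0, 1], [2, 1, 0, 3, 1], [1, 1, 1, 1, 2]]
T³ = [[0, 5, 4, 1, 2], [5, 2, 1, 6, 4], [4, 1, 0, 5, 2], [1, 6, 5, 2, 4], [2, 4, 2, 4, 2]]
T⁴ = [[9, 3, 1, 11, 6], [3, 15, 11, 7, 8], [1, 11, 9, 3, 6], [11, 7, 3, 15, 8], [6, 8, 6, 8, 8]]
T⁵ = [[4, 26, 20, 10, 14], [26, 18, 10, 34, 22], [20, 10, 4, 26, 14], [10, 34, 26, 18, 22], [14, 22, 14, 22, 16]]

16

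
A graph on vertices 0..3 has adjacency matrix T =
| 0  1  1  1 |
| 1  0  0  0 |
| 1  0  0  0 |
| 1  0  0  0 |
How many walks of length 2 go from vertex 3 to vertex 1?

1

The number of length-2 walks from vertex 3 to vertex 1 is entry (3,1) of T², where T is the adjacency matrix.
T² = [[3, 0, 0, 0], [0, 1, 1, 1], [0, 1, 1, 1], [0, 1, 1, 1]]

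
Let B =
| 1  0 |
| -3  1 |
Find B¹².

[[1, 0], [-36, 1]]

B = I + N where N = [[0, 0], [-3, 0]] is strictly lower-triangular, so N² = 0.
(I + N)¹² = I + 12·N = [[1, 0], [-36, 1]].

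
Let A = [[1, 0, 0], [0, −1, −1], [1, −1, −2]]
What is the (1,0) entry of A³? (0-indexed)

A² = [[1, 0, 0], [−1, 2, 3], [−1, 3, 5]]
A³ = [[1, 0, 0], [2, −5, −8], [4, −8, −13]]

2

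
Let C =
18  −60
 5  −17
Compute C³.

[[132, −420], [35, −113]]

tr C = 1 and det C = −6, so the characteristic polynomial is λ² − (1)λ + (−6) with roots −2 and 3.
Eigenvectors give P = [[3, 4], [1, 1]] with P⁻¹ = [[−1, 4], [1, −3]], and C = P·diag(−2, 3)·P⁻¹.
Then C³ = P·diag(−8, 27)·P⁻¹ = [[−24, 108], [−8, 27]] · [[−1, 4], [1, −3]] = [[132, −420], [35, −113]].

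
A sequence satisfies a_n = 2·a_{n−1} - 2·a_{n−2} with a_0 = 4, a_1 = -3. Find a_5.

With companion matrix Q = [[2, -2], [1, 0]], [a_n, a_{n−1}]ᵀ = Q·[a_{n−1}, a_{n−2}]ᵀ, so [a_5, a_4]ᵀ = Q^4·[a_1, a_0]ᵀ.
Q^4 = [[-4, 0], [0, -4]], giving [a_5, a_4]ᵀ = [[12], [-16]].

12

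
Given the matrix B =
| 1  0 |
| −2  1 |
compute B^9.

[[1, 0], [−18, 1]]

B = I + N where N = [[0, 0], [−2, 0]] is strictly lower-triangular, so N^2 = 0.
(I + N)^9 = I + 9·N = [[1, 0], [−18, 1]].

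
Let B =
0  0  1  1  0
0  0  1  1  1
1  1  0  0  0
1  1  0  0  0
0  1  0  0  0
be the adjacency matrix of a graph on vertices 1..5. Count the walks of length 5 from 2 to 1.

The number of length-5 walks from vertex 2 to vertex 1 is entry (2,1) of B⁵, where B is the adjacency matrix.
B² = [[2, 2, 0, 0, 0], [2, 3, 0, 0, 0], [0, 0, 2, 2, 1], [0, 0, 2, 2, 1], [0, 0, 1, 1, 1]]
B³ = [[0, 0, 4, 4, 2], [0, 0, 5, 5, 3], [4, 5, 0, 0, 0], [4, 5, 0, 0, 0], [2, 3, 0, 0, 0]]
B⁴ = [[8, 10, 0, 0, 0], [10, 13, 0, 0, 0], [0, 0, 9, 9, 5], [0, 0, 9, 9, 5], [0, 0, 5, 5, 3]]
B⁵ = [[0, 0, 18, 18, 10], [0, 0, 23, 23, 13], [18, 23, 0, 0, 0], [18, 23, 0, 0, 0], [10, 13, 0, 0, 0]]

0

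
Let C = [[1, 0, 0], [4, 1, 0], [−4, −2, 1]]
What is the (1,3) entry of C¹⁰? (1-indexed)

C = I + N where N = [[0, 0, 0], [4, 0, 0], [−4, −2, 0]] is strictly lower-triangular, so N³ = 0.
(I + N)¹⁰ = I + 10·N + 45·N² = [[1, 0, 0], [40, 1, 0], [−400, −20, 1]].

0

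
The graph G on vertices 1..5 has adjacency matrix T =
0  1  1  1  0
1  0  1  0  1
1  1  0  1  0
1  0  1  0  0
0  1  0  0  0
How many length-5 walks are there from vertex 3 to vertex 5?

The number of length-5 walks from vertex 3 to vertex 5 is entry (3,5) of T⁵, where T is the adjacency matrix.
T² = [[3, 1, 2, 1, 1], [1, 3, 1, 2, 0], [2, 1, 3, 1, 1], [1, 2, 1, 2, 0], [1, 0, 1, 0, 1]]
T³ = [[4, 6, 5, 5, 1], [6, 2, 6, 2, 3], [5, 6, 4, 5, 1], [5, 2, 5, 2, 2], [1, 3, 1, 2, 0]]
T⁴ = [[16, 10, 15, 9, 6], [10, 15, 10, 12, 2], [15, 10, 16, 9, 6], [9, 12, 9, 10, 2], [6, 2, 6, 2, 3]]
T⁵ = [[34, 37, 35, 31, 10], [37, 22, 37, 20, 15], [35, 37, 34, 31, 10], [31, 20, 31, 18, 12], [10, 15, 10, 12, 2]]

10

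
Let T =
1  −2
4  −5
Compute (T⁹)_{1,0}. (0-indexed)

tr T = −4 and det T = 3, so the characteristic polynomial is λ² − (−4)λ + (3) with roots −1 and −3.
Eigenvectors give P = [[1, 1], [1, 2]] with P⁻¹ = [[2, −1], [−1, 1]], and T = P·diag(−1, −3)·P⁻¹.
Then T⁹ = P·diag(−1, −19683)·P⁻¹ = [[−1, −19683], [−1, −39366]] · [[2, −1], [−1, 1]] = [[19681, −19682], [39364, −39365]].

39364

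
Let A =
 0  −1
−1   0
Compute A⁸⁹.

A² = I (check: tr A = 0 and det A = −1), so A⁸⁹ = A since 89 is odd.

[[0, −1], [−1, 0]]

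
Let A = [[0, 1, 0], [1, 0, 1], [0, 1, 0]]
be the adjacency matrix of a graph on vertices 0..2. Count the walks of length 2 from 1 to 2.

0

The number of length-2 walks from vertex 1 to vertex 2 is entry (1,2) of A², where A is the adjacency matrix.
A² = [[1, 0, 1], [0, 2, 0], [1, 0, 1]]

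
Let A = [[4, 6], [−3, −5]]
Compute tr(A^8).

257

tr A = −1 and det A = −2, so the characteristic polynomial is λ² − (−1)λ + (−2) with roots −2 and 1.
Eigenvectors give P = [[−1, 2], [1, −1]] with P⁻¹ = [[1, 2], [1, 1]], and A = P·diag(−2, 1)·P⁻¹.
Then A^8 = P·diag(256, 1)·P⁻¹ = [[−256, 2], [256, −1]] · [[1, 2], [1, 1]] = [[−254, −510], [255, 511]].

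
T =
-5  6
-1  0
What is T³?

tr T = -5 and det T = 6, so the characteristic polynomial is λ² − (-5)λ + (6) with roots -2 and -3.
Eigenvectors give P = [[-2, 3], [-1, 1]] with P⁻¹ = [[1, -3], [1, -2]], and T = P·diag(-2, -3)·P⁻¹.
Then T³ = P·diag(-8, -27)·P⁻¹ = [[16, -81], [8, -27]] · [[1, -3], [1, -2]] = [[-65, 114], [-19, 30]].

[[-65, 114], [-19, 30]]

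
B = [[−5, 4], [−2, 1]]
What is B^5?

tr B = −4 and det B = 3, so the characteristic polynomial is λ² − (−4)λ + (3) with roots −3 and −1.
Eigenvectors give P = [[2, −1], [1, −1]] with P⁻¹ = [[1, −1], [1, −2]], and B = P·diag(−3, −1)·P⁻¹.
Then B^5 = P·diag(−243, −1)·P⁻¹ = [[−486, 1], [−243, 1]] · [[1, −1], [1, −2]] = [[−485, 484], [−242, 241]].

[[−485, 484], [−242, 241]]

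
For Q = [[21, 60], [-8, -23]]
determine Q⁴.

[[-399, -1200], [160, 481]]

tr Q = -2 and det Q = -3, so the characteristic polynomial is λ² − (-2)λ + (-3) with roots -3 and 1.
Eigenvectors give P = [[5, 3], [-2, -1]] with P⁻¹ = [[-1, -3], [2, 5]], and Q = P·diag(-3, 1)·P⁻¹.
Then Q⁴ = P·diag(81, 1)·P⁻¹ = [[405, 3], [-162, -1]] · [[-1, -3], [2, 5]] = [[-399, -1200], [160, 481]].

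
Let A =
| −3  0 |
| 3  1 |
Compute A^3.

[[−27, 0], [21, 1]]

A^2 = [[9, 0], [−6, 1]]
A^3 = [[−27, 0], [21, 1]]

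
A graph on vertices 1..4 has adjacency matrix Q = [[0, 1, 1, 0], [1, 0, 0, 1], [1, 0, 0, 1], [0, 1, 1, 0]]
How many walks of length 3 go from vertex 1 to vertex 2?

The number of length-3 walks from vertex 1 to vertex 2 is entry (1,2) of Q^3, where Q is the adjacency matrix.
Q^2 = [[2, 0, 0, 2], [0, 2, 2, 0], [0, 2, 2, 0], [2, 0, 0, 2]]
Q^3 = [[0, 4, 4, 0], [4, 0, 0, 4], [4, 0, 0, 4], [0, 4, 4, 0]]

4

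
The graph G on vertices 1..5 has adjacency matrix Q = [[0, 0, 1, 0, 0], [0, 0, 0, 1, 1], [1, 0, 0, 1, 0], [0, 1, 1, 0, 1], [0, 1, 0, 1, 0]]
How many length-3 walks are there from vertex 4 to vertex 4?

The number of length-3 walks from vertex 4 to vertex 4 is entry (4,4) of Q³, where Q is the adjacency matrix.
Q² = [[1, 0, 0, 1, 0], [0, 2, 1, 1, 1], [0, 1, 2, 0, 1], [1, 1, 0, 3, 1], [0, 1, 1, 1, 2]]
Q³ = [[0, 1, 2, 0, 1], [1, 2, 1, 4, 3], [2, 1, 0, 4, 1], [0, 4, 4, 2, 4], [1, 3, 1, 4, 2]]

2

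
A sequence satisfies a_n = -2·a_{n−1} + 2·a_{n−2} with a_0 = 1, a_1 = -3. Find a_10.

With companion matrix T = [[-2, 2], [1, 0]], [a_n, a_{n−1}]ᵀ = T·[a_{n−1}, a_{n−2}]ᵀ, so [a_10, a_9]ᵀ = T^9·[a_1, a_0]ᵀ.
T^9 = [[-6688, 4896], [2448, -1792]], giving [a_10, a_9]ᵀ = [[24960], [-9136]].

24960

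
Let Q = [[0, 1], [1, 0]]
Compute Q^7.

Q² = I (check: tr Q = 0 and det Q = −1), so Q^7 = Q since 7 is odd.

[[0, 1], [1, 0]]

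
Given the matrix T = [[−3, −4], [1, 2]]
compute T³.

[[−11, −12], [3, 4]]

T² = [[5, 4], [−1, 0]]
T³ = [[−11, −12], [3, 4]]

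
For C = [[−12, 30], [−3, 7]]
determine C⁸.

tr C = −5 and det C = 6, so the characteristic polynomial is λ² − (−5)λ + (6) with roots −2 and −3.
Eigenvectors give P = [[3, 10], [1, 3]] with P⁻¹ = [[−3, 10], [1, −3]], and C = P·diag(−2, −3)·P⁻¹.
Then C⁸ = P·diag(256, 6561)·P⁻¹ = [[768, 65610], [256, 19683]] · [[−3, 10], [1, −3]] = [[63306, −189150], [18915, −56489]].

[[63306, −189150], [18915, −56489]]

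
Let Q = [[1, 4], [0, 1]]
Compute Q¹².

[[1, 48], [0, 1]]

Q = I + N where N = [[0, 4], [0, 0]] is strictly upper-triangular, so N² = 0.
(I + N)¹² = I + 12·N = [[1, 48], [0, 1]].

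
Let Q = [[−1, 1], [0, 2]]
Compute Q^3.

[[−1, 3], [0, 8]]

Q^2 = [[1, 1], [0, 4]]
Q^3 = [[−1, 3], [0, 8]]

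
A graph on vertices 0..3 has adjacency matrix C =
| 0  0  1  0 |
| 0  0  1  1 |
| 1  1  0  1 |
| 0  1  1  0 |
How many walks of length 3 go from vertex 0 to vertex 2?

3

The number of length-3 walks from vertex 0 to vertex 2 is entry (0,2) of C^3, where C is the adjacency matrix.
C^2 = [[1, 1, 0, 1], [1, 2, 1, 1], [0, 1, 3, 1], [1, 1, 1, 2]]
C^3 = [[0, 1, 3, 1], [1, 2, 4, 3], [3, 4, 2, 4], [1, 3, 4, 2]]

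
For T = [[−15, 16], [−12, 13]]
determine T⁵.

tr T = −2 and det T = −3, so the characteristic polynomial is λ² − (−2)λ + (−3) with roots 1 and −3.
Eigenvectors give P = [[1, 4], [1, 3]] with P⁻¹ = [[−3, 4], [1, −1]], and T = P·diag(1, −3)·P⁻¹.
Then T⁵ = P·diag(1, −243)·P⁻¹ = [[1, −972], [1, −729]] · [[−3, 4], [1, −1]] = [[−975, 976], [−732, 733]].

[[−975, 976], [−732, 733]]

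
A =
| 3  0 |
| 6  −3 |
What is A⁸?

tr A = 0 and det A = −9, so the characteristic polynomial is λ² − (0)λ + (−9) with roots −3 and 3.
Eigenvectors give P = [[0, 1], [−1, 1]] with P⁻¹ = [[1, −1], [1, 0]], and A = P·diag(−3, 3)·P⁻¹.
Then A⁸ = P·diag(6561, 6561)·P⁻¹ = [[0, 6561], [−6561, 6561]] · [[1, −1], [1, 0]] = [[6561, 0], [0, 6561]].

[[6561, 0], [0, 6561]]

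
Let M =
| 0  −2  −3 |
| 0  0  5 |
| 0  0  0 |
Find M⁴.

M is strictly triangular, hence nilpotent: M³ = 0, so M⁴ = 0.

[[0, 0, 0], [0, 0, 0], [0, 0, 0]]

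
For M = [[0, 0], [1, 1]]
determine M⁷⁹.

M² = M (a projection; rank 1, trace 1), so M⁷⁹ = M.

[[0, 0], [1, 1]]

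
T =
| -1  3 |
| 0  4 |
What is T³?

T² = [[1, 9], [0, 16]]
T³ = [[-1, 39], [0, 64]]

[[-1, 39], [0, 64]]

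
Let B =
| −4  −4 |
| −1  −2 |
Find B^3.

[[−104, −128], [−32, −40]]

B^2 = [[20, 24], [6, 8]]
B^3 = [[−104, −128], [−32, −40]]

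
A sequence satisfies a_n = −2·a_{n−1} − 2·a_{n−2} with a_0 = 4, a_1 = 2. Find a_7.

With companion matrix B = [[−2, −2], [1, 0]], [a_n, a_{n−1}]ᵀ = B·[a_{n−1}, a_{n−2}]ᵀ, so [a_7, a_6]ᵀ = B⁶·[a_1, a_0]ᵀ.
B⁶ = [[−8, −16], [8, 8]], giving [a_7, a_6]ᵀ = [[−80], [48]].

−80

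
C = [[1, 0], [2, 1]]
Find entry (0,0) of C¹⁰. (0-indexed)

C = I + N where N = [[0, 0], [2, 0]] is strictly lower-triangular, so N² = 0.
(I + N)¹⁰ = I + 10·N = [[1, 0], [20, 1]].

1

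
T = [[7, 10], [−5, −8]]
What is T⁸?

tr T = −1 and det T = −6, so the characteristic polynomial is λ² − (−1)λ + (−6) with roots 2 and −3.
Eigenvectors give P = [[2, −1], [−1, 1]] with P⁻¹ = [[1, 1], [1, 2]], and T = P·diag(2, −3)·P⁻¹.
Then T⁸ = P·diag(256, 6561)·P⁻¹ = [[512, −6561], [−256, 6561]] · [[1, 1], [1, 2]] = [[−6049, −12610], [6305, 12866]].

[[−6049, −12610], [6305, 12866]]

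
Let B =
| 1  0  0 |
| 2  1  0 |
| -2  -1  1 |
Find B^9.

B = I + N where N = [[0, 0, 0], [2, 0, 0], [-2, -1, 0]] is strictly lower-triangular, so N^3 = 0.
(I + N)^9 = I + 9·N + 36·N^2 = [[1, 0, 0], [18, 1, 0], [-90, -9, 1]].

[[1, 0, 0], [18, 1, 0], [-90, -9, 1]]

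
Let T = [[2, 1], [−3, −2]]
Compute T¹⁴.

[[1, 0], [0, 1]]

T² = I (check: tr T = 0 and det T = −1), so T¹⁴ = I since 14 is even.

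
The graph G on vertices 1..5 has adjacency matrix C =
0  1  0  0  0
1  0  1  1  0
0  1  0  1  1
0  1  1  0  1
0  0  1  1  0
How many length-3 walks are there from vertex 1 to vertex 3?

The number of length-3 walks from vertex 1 to vertex 3 is entry (1,3) of C^3, where C is the adjacency matrix.
C^2 = [[1, 0, 1, 1, 0], [0, 3, 1, 1, 2], [1, 1, 3, 2, 1], [1, 1, 2, 3, 1], [0, 2, 1, 1, 2]]
C^3 = [[0, 3, 1, 1, 2], [3, 2, 6, 6, 2], [1, 6, 4, 5, 5], [1, 6, 5, 4, 5], [2, 2, 5, 5, 2]]

1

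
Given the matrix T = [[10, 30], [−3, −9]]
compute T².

[[10, 30], [−3, −9]]

T² = T (a projection; rank 1, trace 1), so T² = T.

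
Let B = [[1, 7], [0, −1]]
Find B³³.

B² = I (check: tr B = 0 and det B = −1), so B³³ = B since 33 is odd.

[[1, 7], [0, −1]]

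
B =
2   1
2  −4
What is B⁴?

B² = [[6, −2], [−4, 18]]
B³ = [[8, 14], [28, −76]]
B⁴ = [[44, −48], [−96, 332]]

[[44, −48], [−96, 332]]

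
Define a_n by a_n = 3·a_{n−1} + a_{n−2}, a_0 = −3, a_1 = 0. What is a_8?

−3567

With companion matrix A = [[3, 1], [1, 0]], [a_n, a_{n−1}]ᵀ = A·[a_{n−1}, a_{n−2}]ᵀ, so [a_8, a_7]ᵀ = A⁷·[a_1, a_0]ᵀ.
A⁷ = [[3927, 1189], [1189, 360]], giving [a_8, a_7]ᵀ = [[−3567], [−1080]].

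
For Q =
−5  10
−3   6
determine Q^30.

[[−5, 10], [−3, 6]]

Q² = Q (a projection; rank 1, trace 1), so Q^30 = Q.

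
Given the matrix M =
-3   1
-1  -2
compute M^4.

M^2 = [[8, -5], [5, 3]]
M^3 = [[-19, 18], [-18, -1]]
M^4 = [[39, -55], [55, -16]]

[[39, -55], [55, -16]]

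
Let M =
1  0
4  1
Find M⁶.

M = I + N where N = [[0, 0], [4, 0]] is strictly lower-triangular, so N² = 0.
(I + N)⁶ = I + 6·N = [[1, 0], [24, 1]].

[[1, 0], [24, 1]]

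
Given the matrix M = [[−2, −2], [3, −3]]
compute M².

[[−2, 10], [−15, 3]]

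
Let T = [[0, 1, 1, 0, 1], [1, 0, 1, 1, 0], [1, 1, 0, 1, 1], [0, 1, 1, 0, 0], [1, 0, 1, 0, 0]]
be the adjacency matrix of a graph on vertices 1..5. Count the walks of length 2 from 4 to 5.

The number of length-2 walks from vertex 4 to vertex 5 is entry (4,5) of T^2, where T is the adjacency matrix.
T^2 = [[3, 1, 2, 2, 1], [1, 3, 2, 1, 2], [2, 2, 4, 1, 1], [2, 1, 1, 2, 1], [1, 2, 1, 1, 2]]

1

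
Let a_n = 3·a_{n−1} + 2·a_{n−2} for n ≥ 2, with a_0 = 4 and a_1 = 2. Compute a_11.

1204510

With companion matrix Q = [[3, 2], [1, 0]], [a_n, a_{n−1}]ᵀ = Q·[a_{n−1}, a_{n−2}]ᵀ, so [a_11, a_10]ᵀ = Q¹⁰·[a_1, a_0]ᵀ.
Q¹⁰ = [[283667, 159294], [79647, 44726]], giving [a_11, a_10]ᵀ = [[1204510], [338198]].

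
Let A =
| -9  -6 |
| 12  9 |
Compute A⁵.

tr A = 0 and det A = -9, so the characteristic polynomial is λ² − (0)λ + (-9) with roots 3 and -3.
Eigenvectors give P = [[-1, 1], [2, -1]] with P⁻¹ = [[1, 1], [2, 1]], and A = P·diag(3, -3)·P⁻¹.
Then A⁵ = P·diag(243, -243)·P⁻¹ = [[-243, -243], [486, 243]] · [[1, 1], [2, 1]] = [[-729, -486], [972, 729]].

[[-729, -486], [972, 729]]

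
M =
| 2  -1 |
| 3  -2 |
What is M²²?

M² = I (check: tr M = 0 and det M = -1), so M²² = I since 22 is even.

[[1, 0], [0, 1]]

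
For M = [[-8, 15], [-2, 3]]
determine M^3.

tr M = -5 and det M = 6, so the characteristic polynomial is λ² − (-5)λ + (6) with roots -3 and -2.
Eigenvectors give P = [[-3, -5], [-1, -2]] with P⁻¹ = [[-2, 5], [1, -3]], and M = P·diag(-3, -2)·P⁻¹.
Then M^3 = P·diag(-27, -8)·P⁻¹ = [[81, 40], [27, 16]] · [[-2, 5], [1, -3]] = [[-122, 285], [-38, 87]].

[[-122, 285], [-38, 87]]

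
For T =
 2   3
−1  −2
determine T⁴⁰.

[[1, 0], [0, 1]]

T² = I (check: tr T = 0 and det T = −1), so T⁴⁰ = I since 40 is even.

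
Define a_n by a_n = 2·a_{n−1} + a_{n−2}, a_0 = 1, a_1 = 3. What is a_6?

With companion matrix M = [[2, 1], [1, 0]], [a_n, a_{n−1}]ᵀ = M·[a_{n−1}, a_{n−2}]ᵀ, so [a_6, a_5]ᵀ = M^5·[a_1, a_0]ᵀ.
M^5 = [[70, 29], [29, 12]], giving [a_6, a_5]ᵀ = [[239], [99]].

239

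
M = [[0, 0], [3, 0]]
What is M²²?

M is strictly triangular, hence nilpotent: M² = 0, so M²² = 0.

[[0, 0], [0, 0]]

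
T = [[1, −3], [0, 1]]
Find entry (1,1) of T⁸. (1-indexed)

T = I + N where N = [[0, −3], [0, 0]] is strictly upper-triangular, so N² = 0.
(I + N)⁸ = I + 8·N = [[1, −24], [0, 1]].

1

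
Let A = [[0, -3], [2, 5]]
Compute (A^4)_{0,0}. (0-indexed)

-114

tr A = 5 and det A = 6, so the characteristic polynomial is λ² − (5)λ + (6) with roots 2 and 3.
Eigenvectors give P = [[3, -1], [-2, 1]] with P⁻¹ = [[1, 1], [2, 3]], and A = P·diag(2, 3)·P⁻¹.
Then A^4 = P·diag(16, 81)·P⁻¹ = [[48, -81], [-32, 81]] · [[1, 1], [2, 3]] = [[-114, -195], [130, 211]].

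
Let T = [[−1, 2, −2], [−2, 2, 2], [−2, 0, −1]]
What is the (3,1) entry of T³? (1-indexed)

−6

T² = [[1, 2, 8], [−6, 0, 6], [4, −4, 5]]
T³ = [[−21, 6, −6], [−6, −12, 6], [−6, 0, −21]]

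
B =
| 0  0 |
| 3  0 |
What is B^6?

B is strictly triangular, hence nilpotent: B^2 = 0, so B^6 = 0.

[[0, 0], [0, 0]]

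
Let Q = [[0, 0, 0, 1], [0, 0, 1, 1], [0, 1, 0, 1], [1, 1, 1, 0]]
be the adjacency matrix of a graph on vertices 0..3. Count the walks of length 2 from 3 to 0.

0

The number of length-2 walks from vertex 3 to vertex 0 is entry (3,0) of Q², where Q is the adjacency matrix.
Q² = [[1, 1, 1, 0], [1, 2, 1, 1], [1, 1, 2, 1], [0, 1, 1, 3]]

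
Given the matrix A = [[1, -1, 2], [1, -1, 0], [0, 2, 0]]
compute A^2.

[[0, 4, 2], [0, 0, 2], [2, -2, 0]]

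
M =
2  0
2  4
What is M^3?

[[8, 0], [56, 64]]

M^2 = [[4, 0], [12, 16]]
M^3 = [[8, 0], [56, 64]]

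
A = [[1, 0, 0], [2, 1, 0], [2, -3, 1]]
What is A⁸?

[[1, 0, 0], [16, 1, 0], [-152, -24, 1]]

A = I + N where N = [[0, 0, 0], [2, 0, 0], [2, -3, 0]] is strictly lower-triangular, so N³ = 0.
(I + N)⁸ = I + 8·N + 28·N² = [[1, 0, 0], [16, 1, 0], [-152, -24, 1]].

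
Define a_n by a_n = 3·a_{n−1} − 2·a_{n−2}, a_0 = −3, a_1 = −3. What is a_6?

With companion matrix A = [[3, −2], [1, 0]], [a_n, a_{n−1}]ᵀ = A·[a_{n−1}, a_{n−2}]ᵀ, so [a_6, a_5]ᵀ = A⁵·[a_1, a_0]ᵀ.
A⁵ = [[63, −62], [31, −30]], giving [a_6, a_5]ᵀ = [[−3], [−3]].

−3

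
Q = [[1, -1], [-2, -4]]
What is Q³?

[[-3, -15], [-30, -78]]

Q² = [[3, 3], [6, 18]]
Q³ = [[-3, -15], [-30, -78]]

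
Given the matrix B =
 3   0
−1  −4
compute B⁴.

[[81, 0], [25, 256]]

B² = [[9, 0], [1, 16]]
B³ = [[27, 0], [−13, −64]]
B⁴ = [[81, 0], [25, 256]]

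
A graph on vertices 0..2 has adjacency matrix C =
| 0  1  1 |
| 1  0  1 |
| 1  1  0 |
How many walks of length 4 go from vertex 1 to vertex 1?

6

The number of length-4 walks from vertex 1 to vertex 1 is entry (1,1) of C⁴, where C is the adjacency matrix.
C² = [[2, 1, 1], [1, 2, 1], [1, 1, 2]]
C³ = [[2, 3, 3], [3, 2, 3], [3, 3, 2]]
C⁴ = [[6, 5, 5], [5, 6, 5], [5, 5, 6]]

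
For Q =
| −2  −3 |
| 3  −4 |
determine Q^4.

[[−299, 36], [−36, −275]]

Q^2 = [[−5, 18], [−18, 7]]
Q^3 = [[64, −57], [57, 26]]
Q^4 = [[−299, 36], [−36, −275]]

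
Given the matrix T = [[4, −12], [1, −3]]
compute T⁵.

T² = T (a projection; rank 1, trace 1), so T⁵ = T.

[[4, −12], [1, −3]]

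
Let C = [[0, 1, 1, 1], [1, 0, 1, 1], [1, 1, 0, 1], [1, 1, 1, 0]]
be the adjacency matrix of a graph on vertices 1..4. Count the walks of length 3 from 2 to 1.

The number of length-3 walks from vertex 2 to vertex 1 is entry (2,1) of C³, where C is the adjacency matrix.
C² = [[3, 2, 2, 2], [2, 3, 2, 2], [2, 2, 3, 2], [2, 2, 2, 3]]
C³ = [[6, 7, 7, 7], [7, 6, 7, 7], [7, 7, 6, 7], [7, 7, 7, 6]]

7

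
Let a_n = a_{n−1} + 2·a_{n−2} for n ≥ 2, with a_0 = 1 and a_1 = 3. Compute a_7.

With companion matrix M = [[1, 2], [1, 0]], [a_n, a_{n−1}]ᵀ = M·[a_{n−1}, a_{n−2}]ᵀ, so [a_7, a_6]ᵀ = M⁶·[a_1, a_0]ᵀ.
M⁶ = [[43, 42], [21, 22]], giving [a_7, a_6]ᵀ = [[171], [85]].

171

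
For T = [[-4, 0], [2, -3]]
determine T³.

T² = [[16, 0], [-14, 9]]
T³ = [[-64, 0], [74, -27]]

[[-64, 0], [74, -27]]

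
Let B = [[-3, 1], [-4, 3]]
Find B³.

B² = [[5, 0], [0, 5]]
B³ = [[-15, 5], [-20, 15]]

[[-15, 5], [-20, 15]]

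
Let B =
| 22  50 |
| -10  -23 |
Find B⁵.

[[1132, 2750], [-550, -1343]]

tr B = -1 and det B = -6, so the characteristic polynomial is λ² − (-1)λ + (-6) with roots -3 and 2.
Eigenvectors give P = [[-2, -5], [1, 2]] with P⁻¹ = [[2, 5], [-1, -2]], and B = P·diag(-3, 2)·P⁻¹.
Then B⁵ = P·diag(-243, 32)·P⁻¹ = [[486, -160], [-243, 64]] · [[2, 5], [-1, -2]] = [[1132, 2750], [-550, -1343]].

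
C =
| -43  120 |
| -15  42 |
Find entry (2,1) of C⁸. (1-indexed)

18915

tr C = -1 and det C = -6, so the characteristic polynomial is λ² − (-1)λ + (-6) with roots -3 and 2.
Eigenvectors give P = [[-3, 8], [-1, 3]] with P⁻¹ = [[-3, 8], [-1, 3]], and C = P·diag(-3, 2)·P⁻¹.
Then C⁸ = P·diag(6561, 256)·P⁻¹ = [[-19683, 2048], [-6561, 768]] · [[-3, 8], [-1, 3]] = [[57001, -151320], [18915, -50184]].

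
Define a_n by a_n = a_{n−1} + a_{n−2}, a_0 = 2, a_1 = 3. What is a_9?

With companion matrix M = [[1, 1], [1, 0]], [a_n, a_{n−1}]ᵀ = M·[a_{n−1}, a_{n−2}]ᵀ, so [a_9, a_8]ᵀ = M^8·[a_1, a_0]ᵀ.
M^8 = [[34, 21], [21, 13]], giving [a_9, a_8]ᵀ = [[144], [89]].

144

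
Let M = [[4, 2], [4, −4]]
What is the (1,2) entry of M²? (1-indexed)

0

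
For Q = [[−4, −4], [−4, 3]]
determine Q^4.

[[1040, 228], [228, 641]]

Q^2 = [[32, 4], [4, 25]]
Q^3 = [[−144, −116], [−116, 59]]
Q^4 = [[1040, 228], [228, 641]]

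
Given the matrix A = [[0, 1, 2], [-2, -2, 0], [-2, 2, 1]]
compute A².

[[-6, 2, 2], [4, 2, -4], [-6, -4, -3]]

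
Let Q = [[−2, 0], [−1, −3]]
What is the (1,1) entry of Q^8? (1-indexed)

tr Q = −5 and det Q = 6, so the characteristic polynomial is λ² − (−5)λ + (6) with roots −3 and −2.
Eigenvectors give P = [[0, −1], [1, 1]] with P⁻¹ = [[1, 1], [−1, 0]], and Q = P·diag(−3, −2)·P⁻¹.
Then Q^8 = P·diag(6561, 256)·P⁻¹ = [[0, −256], [6561, 256]] · [[1, 1], [−1, 0]] = [[256, 0], [6305, 6561]].

256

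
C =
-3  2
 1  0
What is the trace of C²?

13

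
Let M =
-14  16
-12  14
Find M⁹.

tr M = 0 and det M = -4, so the characteristic polynomial is λ² − (0)λ + (-4) with roots 2 and -2.
Eigenvectors give P = [[1, 4], [1, 3]] with P⁻¹ = [[-3, 4], [1, -1]], and M = P·diag(2, -2)·P⁻¹.
Then M⁹ = P·diag(512, -512)·P⁻¹ = [[512, -2048], [512, -1536]] · [[-3, 4], [1, -1]] = [[-3584, 4096], [-3072, 3584]].

[[-3584, 4096], [-3072, 3584]]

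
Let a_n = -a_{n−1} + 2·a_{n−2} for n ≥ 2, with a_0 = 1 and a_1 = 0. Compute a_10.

342

With companion matrix B = [[-1, 2], [1, 0]], [a_n, a_{n−1}]ᵀ = B·[a_{n−1}, a_{n−2}]ᵀ, so [a_10, a_9]ᵀ = B^9·[a_1, a_0]ᵀ.
B^9 = [[-341, 342], [171, -170]], giving [a_10, a_9]ᵀ = [[342], [-170]].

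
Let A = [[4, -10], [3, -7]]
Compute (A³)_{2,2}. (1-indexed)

tr A = -3 and det A = 2, so the characteristic polynomial is λ² − (-3)λ + (2) with roots -2 and -1.
Eigenvectors give P = [[-5, 2], [-3, 1]] with P⁻¹ = [[1, -2], [3, -5]], and A = P·diag(-2, -1)·P⁻¹.
Then A³ = P·diag(-8, -1)·P⁻¹ = [[40, -2], [24, -1]] · [[1, -2], [3, -5]] = [[34, -70], [21, -43]].

-43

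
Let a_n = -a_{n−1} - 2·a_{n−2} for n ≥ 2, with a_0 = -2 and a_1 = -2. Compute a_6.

With companion matrix A = [[-1, -2], [1, 0]], [a_n, a_{n−1}]ᵀ = A·[a_{n−1}, a_{n−2}]ᵀ, so [a_6, a_5]ᵀ = A⁵·[a_1, a_0]ᵀ.
A⁵ = [[-5, 2], [-1, -6]], giving [a_6, a_5]ᵀ = [[6], [14]].

6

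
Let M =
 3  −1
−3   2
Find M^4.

[[219, −95], [−285, 124]]

M^2 = [[12, −5], [−15, 7]]
M^3 = [[51, −22], [−66, 29]]
M^4 = [[219, −95], [−285, 124]]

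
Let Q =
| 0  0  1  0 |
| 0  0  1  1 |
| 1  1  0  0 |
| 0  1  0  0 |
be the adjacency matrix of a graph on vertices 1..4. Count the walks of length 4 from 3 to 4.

3

The number of length-4 walks from vertex 3 to vertex 4 is entry (3,4) of Q⁴, where Q is the adjacency matrix.
Q² = [[1, 1, 0, 0], [1, 2, 0, 0], [0, 0, 2, 1], [0, 0, 1, 1]]
Q³ = [[0, 0, 2, 1], [0, 0, 3, 2], [2, 3, 0, 0], [1, 2, 0, 0]]
Q⁴ = [[2, 3, 0, 0], [3, 5, 0, 0], [0, 0, 5, 3], [0, 0, 3, 2]]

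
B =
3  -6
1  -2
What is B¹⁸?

[[3, -6], [1, -2]]

B² = B (a projection; rank 1, trace 1), so B¹⁸ = B.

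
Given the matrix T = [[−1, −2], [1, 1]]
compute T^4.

[[1, 0], [0, 1]]

T^2 = [[−1, 0], [0, −1]]
T^3 = [[1, 2], [−1, −1]]
T^4 = [[1, 0], [0, 1]]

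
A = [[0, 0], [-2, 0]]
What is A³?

[[0, 0], [0, 0]]

A is strictly triangular, hence nilpotent: A² = 0, so A³ = 0.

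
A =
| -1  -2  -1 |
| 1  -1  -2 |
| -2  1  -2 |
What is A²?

[[1, 3, 7], [2, -3, 5], [7, 1, 4]]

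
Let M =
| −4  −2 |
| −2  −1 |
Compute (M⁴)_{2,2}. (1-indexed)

125

M² = [[20, 10], [10, 5]]
M³ = [[−100, −50], [−50, −25]]
M⁴ = [[500, 250], [250, 125]]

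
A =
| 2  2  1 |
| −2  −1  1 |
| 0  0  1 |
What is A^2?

[[0, 2, 5], [−2, −3, −2], [0, 0, 1]]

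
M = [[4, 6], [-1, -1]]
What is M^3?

[[22, 42], [-7, -13]]

tr M = 3 and det M = 2, so the characteristic polynomial is λ² − (3)λ + (2) with roots 1 and 2.
Eigenvectors give P = [[-2, 3], [1, -1]] with P⁻¹ = [[1, 3], [1, 2]], and M = P·diag(1, 2)·P⁻¹.
Then M^3 = P·diag(1, 8)·P⁻¹ = [[-2, 24], [1, -8]] · [[1, 3], [1, 2]] = [[22, 42], [-7, -13]].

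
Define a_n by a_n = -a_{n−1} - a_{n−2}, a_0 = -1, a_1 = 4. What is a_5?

With companion matrix C = [[-1, -1], [1, 0]], [a_n, a_{n−1}]ᵀ = C·[a_{n−1}, a_{n−2}]ᵀ, so [a_5, a_4]ᵀ = C⁴·[a_1, a_0]ᵀ.
C⁴ = [[-1, -1], [1, 0]], giving [a_5, a_4]ᵀ = [[-3], [4]].

-3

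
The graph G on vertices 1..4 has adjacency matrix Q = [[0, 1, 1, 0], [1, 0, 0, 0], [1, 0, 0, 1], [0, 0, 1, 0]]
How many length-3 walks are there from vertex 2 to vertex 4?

1

The number of length-3 walks from vertex 2 to vertex 4 is entry (2,4) of Q³, where Q is the adjacency matrix.
Q² = [[2, 0, 0, 1], [0, 1, 1, 0], [0, 1, 2, 0], [1, 0, 0, 1]]
Q³ = [[0, 2, 3, 0], [2, 0, 0, 1], [3, 0, 0, 2], [0, 1, 2, 0]]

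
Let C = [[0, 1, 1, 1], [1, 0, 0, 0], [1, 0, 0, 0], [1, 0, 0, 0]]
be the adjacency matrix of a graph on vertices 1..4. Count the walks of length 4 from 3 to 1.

0

The number of length-4 walks from vertex 3 to vertex 1 is entry (3,1) of C^4, where C is the adjacency matrix.
C^2 = [[3, 0, 0, 0], [0, 1, 1, 1], [0, 1, 1, 1], [0, 1, 1, 1]]
C^3 = [[0, 3, 3, 3], [3, 0, 0, 0], [3, 0, 0, 0], [3, 0, 0, 0]]
C^4 = [[9, 0, 0, 0], [0, 3, 3, 3], [0, 3, 3, 3], [0, 3, 3, 3]]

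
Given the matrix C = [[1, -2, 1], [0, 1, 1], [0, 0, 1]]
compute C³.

[[1, -6, -3], [0, 1, 3], [0, 0, 1]]

C = I + N where N = [[0, -2, 1], [0, 0, 1], [0, 0, 0]] is strictly upper-triangular, so N³ = 0.
(I + N)³ = I + 3·N + 3·N² = [[1, -6, -3], [0, 1, 3], [0, 0, 1]].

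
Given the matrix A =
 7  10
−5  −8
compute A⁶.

[[−601, −1330], [665, 1394]]

tr A = −1 and det A = −6, so the characteristic polynomial is λ² − (−1)λ + (−6) with roots −3 and 2.
Eigenvectors give P = [[−1, 2], [1, −1]] with P⁻¹ = [[1, 2], [1, 1]], and A = P·diag(−3, 2)·P⁻¹.
Then A⁶ = P·diag(729, 64)·P⁻¹ = [[−729, 128], [729, −64]] · [[1, 2], [1, 1]] = [[−601, −1330], [665, 1394]].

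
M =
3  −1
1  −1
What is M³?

[[22, −6], [6, −2]]

M² = [[8, −2], [2, 0]]
M³ = [[22, −6], [6, −2]]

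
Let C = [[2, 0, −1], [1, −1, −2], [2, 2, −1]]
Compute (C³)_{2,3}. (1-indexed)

6

C² = [[2, −2, −1], [−3, −3, 3], [4, −4, −5]]
C³ = [[0, 0, 3], [−3, 9, 6], [−6, −6, 9]]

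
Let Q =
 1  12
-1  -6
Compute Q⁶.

[[-1931, -7980], [665, 2724]]

tr Q = -5 and det Q = 6, so the characteristic polynomial is λ² − (-5)λ + (6) with roots -3 and -2.
Eigenvectors give P = [[-3, 4], [1, -1]] with P⁻¹ = [[1, 4], [1, 3]], and Q = P·diag(-3, -2)·P⁻¹.
Then Q⁶ = P·diag(729, 64)·P⁻¹ = [[-2187, 256], [729, -64]] · [[1, 4], [1, 3]] = [[-1931, -7980], [665, 2724]].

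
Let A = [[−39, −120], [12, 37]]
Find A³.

tr A = −2 and det A = −3, so the characteristic polynomial is λ² − (−2)λ + (−3) with roots −3 and 1.
Eigenvectors give P = [[10, 3], [−3, −1]] with P⁻¹ = [[1, 3], [−3, −10]], and A = P·diag(−3, 1)·P⁻¹.
Then A³ = P·diag(−27, 1)·P⁻¹ = [[−270, 3], [81, −1]] · [[1, 3], [−3, −10]] = [[−279, −840], [84, 253]].

[[−279, −840], [84, 253]]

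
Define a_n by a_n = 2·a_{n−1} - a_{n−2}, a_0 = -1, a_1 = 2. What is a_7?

20

With companion matrix B = [[2, -1], [1, 0]], [a_n, a_{n−1}]ᵀ = B·[a_{n−1}, a_{n−2}]ᵀ, so [a_7, a_6]ᵀ = B^6·[a_1, a_0]ᵀ.
B^6 = [[7, -6], [6, -5]], giving [a_7, a_6]ᵀ = [[20], [17]].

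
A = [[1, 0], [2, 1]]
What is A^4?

[[1, 0], [8, 1]]

A = I + N where N = [[0, 0], [2, 0]] is strictly lower-triangular, so N^2 = 0.
(I + N)^4 = I + 4·N = [[1, 0], [8, 1]].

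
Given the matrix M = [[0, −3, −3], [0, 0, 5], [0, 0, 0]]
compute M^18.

M is strictly triangular, hence nilpotent: M^3 = 0, so M^18 = 0.

[[0, 0, 0], [0, 0, 0], [0, 0, 0]]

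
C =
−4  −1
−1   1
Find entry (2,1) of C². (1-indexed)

3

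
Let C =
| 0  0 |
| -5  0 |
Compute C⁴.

C is strictly triangular, hence nilpotent: C² = 0, so C⁴ = 0.

[[0, 0], [0, 0]]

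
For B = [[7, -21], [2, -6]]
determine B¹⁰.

[[7, -21], [2, -6]]

B² = B (a projection; rank 1, trace 1), so B¹⁰ = B.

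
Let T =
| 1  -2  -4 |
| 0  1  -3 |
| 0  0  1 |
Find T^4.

T = I + N where N = [[0, -2, -4], [0, 0, -3], [0, 0, 0]] is strictly upper-triangular, so N^3 = 0.
(I + N)^4 = I + 4·N + 6·N^2 = [[1, -8, 20], [0, 1, -12], [0, 0, 1]].

[[1, -8, 20], [0, 1, -12], [0, 0, 1]]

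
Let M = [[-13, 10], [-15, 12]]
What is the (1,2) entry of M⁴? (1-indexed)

tr M = -1 and det M = -6, so the characteristic polynomial is λ² − (-1)λ + (-6) with roots -3 and 2.
Eigenvectors give P = [[1, 2], [1, 3]] with P⁻¹ = [[3, -2], [-1, 1]], and M = P·diag(-3, 2)·P⁻¹.
Then M⁴ = P·diag(81, 16)·P⁻¹ = [[81, 32], [81, 48]] · [[3, -2], [-1, 1]] = [[211, -130], [195, -114]].

-130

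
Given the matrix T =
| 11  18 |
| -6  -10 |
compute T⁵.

[[131, 198], [-66, -100]]

tr T = 1 and det T = -2, so the characteristic polynomial is λ² − (1)λ + (-2) with roots -1 and 2.
Eigenvectors give P = [[-3, -2], [2, 1]] with P⁻¹ = [[1, 2], [-2, -3]], and T = P·diag(-1, 2)·P⁻¹.
Then T⁵ = P·diag(-1, 32)·P⁻¹ = [[3, -64], [-2, 32]] · [[1, 2], [-2, -3]] = [[131, 198], [-66, -100]].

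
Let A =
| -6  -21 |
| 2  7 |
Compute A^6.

[[-6, -21], [2, 7]]

A² = A (a projection; rank 1, trace 1), so A^6 = A.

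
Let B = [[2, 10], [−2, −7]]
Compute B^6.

tr B = −5 and det B = 6, so the characteristic polynomial is λ² − (−5)λ + (6) with roots −2 and −3.
Eigenvectors give P = [[5, −2], [−2, 1]] with P⁻¹ = [[1, 2], [2, 5]], and B = P·diag(−2, −3)·P⁻¹.
Then B^6 = P·diag(64, 729)·P⁻¹ = [[320, −1458], [−128, 729]] · [[1, 2], [2, 5]] = [[−2596, −6650], [1330, 3389]].

[[−2596, −6650], [1330, 3389]]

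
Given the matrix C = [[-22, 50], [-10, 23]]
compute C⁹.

tr C = 1 and det C = -6, so the characteristic polynomial is λ² − (1)λ + (-6) with roots 3 and -2.
Eigenvectors give P = [[2, 5], [1, 2]] with P⁻¹ = [[-2, 5], [1, -2]], and C = P·diag(3, -2)·P⁻¹.
Then C⁹ = P·diag(19683, -512)·P⁻¹ = [[39366, -2560], [19683, -1024]] · [[-2, 5], [1, -2]] = [[-81292, 201950], [-40390, 100463]].

[[-81292, 201950], [-40390, 100463]]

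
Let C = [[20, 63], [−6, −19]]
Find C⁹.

tr C = 1 and det C = −2, so the characteristic polynomial is λ² − (1)λ + (−2) with roots −1 and 2.
Eigenvectors give P = [[−3, 7], [1, −2]] with P⁻¹ = [[2, 7], [1, 3]], and C = P·diag(−1, 2)·P⁻¹.
Then C⁹ = P·diag(−1, 512)·P⁻¹ = [[3, 3584], [−1, −1024]] · [[2, 7], [1, 3]] = [[3590, 10773], [−1026, −3079]].

[[3590, 10773], [−1026, −3079]]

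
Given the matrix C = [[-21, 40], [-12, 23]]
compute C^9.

[[-98421, 196840], [-59052, 118103]]

tr C = 2 and det C = -3, so the characteristic polynomial is λ² − (2)λ + (-3) with roots 3 and -1.
Eigenvectors give P = [[-5, 2], [-3, 1]] with P⁻¹ = [[1, -2], [3, -5]], and C = P·diag(3, -1)·P⁻¹.
Then C^9 = P·diag(19683, -1)·P⁻¹ = [[-98415, -2], [-59049, -1]] · [[1, -2], [3, -5]] = [[-98421, 196840], [-59052, 118103]].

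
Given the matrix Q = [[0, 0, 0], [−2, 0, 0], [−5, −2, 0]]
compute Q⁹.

Q is strictly triangular, hence nilpotent: Q³ = 0, so Q⁹ = 0.

[[0, 0, 0], [0, 0, 0], [0, 0, 0]]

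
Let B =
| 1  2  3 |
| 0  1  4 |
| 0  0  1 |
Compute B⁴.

[[1, 8, 60], [0, 1, 16], [0, 0, 1]]

B = I + N where N = [[0, 2, 3], [0, 0, 4], [0, 0, 0]] is strictly upper-triangular, so N³ = 0.
(I + N)⁴ = I + 4·N + 6·N² = [[1, 8, 60], [0, 1, 16], [0, 0, 1]].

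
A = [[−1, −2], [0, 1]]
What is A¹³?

A² = I (check: tr A = 0 and det A = −1), so A¹³ = A since 13 is odd.

[[−1, −2], [0, 1]]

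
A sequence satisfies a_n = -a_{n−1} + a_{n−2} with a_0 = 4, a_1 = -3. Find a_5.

With companion matrix A = [[-1, 1], [1, 0]], [a_n, a_{n−1}]ᵀ = A·[a_{n−1}, a_{n−2}]ᵀ, so [a_5, a_4]ᵀ = A⁴·[a_1, a_0]ᵀ.
A⁴ = [[5, -3], [-3, 2]], giving [a_5, a_4]ᵀ = [[-27], [17]].

-27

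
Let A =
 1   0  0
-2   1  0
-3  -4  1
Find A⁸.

A = I + N where N = [[0, 0, 0], [-2, 0, 0], [-3, -4, 0]] is strictly lower-triangular, so N³ = 0.
(I + N)⁸ = I + 8·N + 28·N² = [[1, 0, 0], [-16, 1, 0], [200, -32, 1]].

[[1, 0, 0], [-16, 1, 0], [200, -32, 1]]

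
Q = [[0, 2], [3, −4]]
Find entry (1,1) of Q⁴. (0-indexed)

Q² = [[6, −8], [−12, 22]]
Q³ = [[−24, 44], [66, −112]]
Q⁴ = [[132, −224], [−336, 580]]

580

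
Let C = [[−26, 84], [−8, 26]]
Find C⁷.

[[−1664, 5376], [−512, 1664]]

tr C = 0 and det C = −4, so the characteristic polynomial is λ² − (0)λ + (−4) with roots 2 and −2.
Eigenvectors give P = [[3, −7], [1, −2]] with P⁻¹ = [[−2, 7], [−1, 3]], and C = P·diag(2, −2)·P⁻¹.
Then C⁷ = P·diag(128, −128)·P⁻¹ = [[384, 896], [128, 256]] · [[−2, 7], [−1, 3]] = [[−1664, 5376], [−512, 1664]].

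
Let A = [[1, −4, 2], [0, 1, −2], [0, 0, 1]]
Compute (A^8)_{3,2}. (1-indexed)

0

A = I + N where N = [[0, −4, 2], [0, 0, −2], [0, 0, 0]] is strictly upper-triangular, so N^3 = 0.
(I + N)^8 = I + 8·N + 28·N^2 = [[1, −32, 240], [0, 1, −16], [0, 0, 1]].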